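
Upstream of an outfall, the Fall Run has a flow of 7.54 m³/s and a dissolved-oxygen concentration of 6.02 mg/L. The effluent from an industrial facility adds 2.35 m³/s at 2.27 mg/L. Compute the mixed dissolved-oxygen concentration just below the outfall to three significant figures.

Flow-weighted mixing: C = (Q_r C_r + Q_w C_w)/(Q_r + Q_w)
= (7.54×6.02 + 2.35×2.27)/(7.54 + 2.35) = 50.73/9.890 = 5.129 mg/L.

5.13 mg/L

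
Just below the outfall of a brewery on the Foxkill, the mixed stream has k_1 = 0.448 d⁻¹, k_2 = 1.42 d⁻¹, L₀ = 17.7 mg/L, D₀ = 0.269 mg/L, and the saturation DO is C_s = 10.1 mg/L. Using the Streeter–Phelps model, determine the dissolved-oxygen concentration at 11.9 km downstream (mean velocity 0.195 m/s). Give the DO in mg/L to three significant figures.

DO ≈ 7.05 mg/L

Travel time t = x/v = 11.9 km / (0.195 m/s) = 11900 m / 0.195 m/s = 61030 s = 0.7063 d.
k_1 L₀/(k_2−k_1) = 0.448×17.7/(1.42−0.448) = 7.930/0.9720 = 8.158 mg/L.
e^(−k_1 t) = e^(−0.448×0.7063) = 0.7287; e^(−k_2 t) = e^(−1.42×0.7063) = 0.3668.
D = 8.158 × (0.7287 − 0.3668) + 0.269 × 0.3668 = 2.953 + 0.09867 = 3.052 mg/L.
DO = C_s − D = 10.1 − 3.052 = 7.048 mg/L.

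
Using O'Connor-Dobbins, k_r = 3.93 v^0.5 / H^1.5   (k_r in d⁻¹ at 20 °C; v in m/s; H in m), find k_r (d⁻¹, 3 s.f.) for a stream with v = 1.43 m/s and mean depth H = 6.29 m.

k_r ≈ 0.298 d⁻¹

k_r = 3.93 × 1.43^0.5 / 6.29^1.5 = 3.93 × 1.196 / 15.78 = 0.2979 d⁻¹.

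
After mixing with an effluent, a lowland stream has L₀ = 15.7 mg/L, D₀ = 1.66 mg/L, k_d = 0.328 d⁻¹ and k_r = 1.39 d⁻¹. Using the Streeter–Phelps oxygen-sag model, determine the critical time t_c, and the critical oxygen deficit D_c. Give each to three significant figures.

t_c = [1/(k_r−k_d)] ln[(k_r/k_d)(1 − D₀(k_r−k_d)/(k_d L₀))]
= [1/(1.39−0.328)] ln[(1.39/0.328)(1 − 1.66×1.062/(0.328×15.7))]
= (1/1.062) ln[4.238 × 0.6577] = 0.9416 × ln(2.787) = 0.9416 × 1.025 = 0.9651 d.
D_c = (k_d/k_r) L₀ e^(−k_d t_c) = (0.328/1.39) × 15.7 × e^(−0.328×0.9651) = 0.2360 × 15.7 × 0.7286 = 2.699 mg/L.

t_c ≈ 0.965 d; D_c ≈ 2.70 mg/L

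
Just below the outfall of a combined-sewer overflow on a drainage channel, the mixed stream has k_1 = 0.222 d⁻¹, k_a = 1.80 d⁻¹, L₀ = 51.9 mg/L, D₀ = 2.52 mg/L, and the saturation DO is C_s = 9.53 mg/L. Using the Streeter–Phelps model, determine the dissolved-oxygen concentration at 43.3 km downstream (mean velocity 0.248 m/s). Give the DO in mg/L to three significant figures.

DO ≈ 4.99 mg/L

Travel time t = x/v = 43.3 km / (0.248 m/s) = 43300 m / 0.248 m/s = 174600 s = 2.021 d.
k_1 L₀/(k_a−k_1) = 0.222×51.9/(1.80−0.222) = 11.52/1.578 = 7.302 mg/L.
e^(−k_1 t) = e^(−0.222×2.021) = 0.6385; e^(−k_a t) = e^(−1.80×2.021) = 0.02632.
D = 7.302 × (0.6385 − 0.02632) + 2.52 × 0.02632 = 4.470 + 0.06633 = 4.536 mg/L.
DO = C_s − D = 9.53 − 4.536 = 4.994 mg/L.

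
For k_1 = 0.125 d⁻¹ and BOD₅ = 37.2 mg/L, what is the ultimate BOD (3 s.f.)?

L₀ ≈ 80.0 mg/L

BOD₅ = L₀(1 − e^(−5k_1)) ⇒ L₀ = BOD₅ / (1 − e^(−5×0.125))
= 37.2 / (1 − 0.5353) = 37.2 / 0.4647 = 80.05 mg/L.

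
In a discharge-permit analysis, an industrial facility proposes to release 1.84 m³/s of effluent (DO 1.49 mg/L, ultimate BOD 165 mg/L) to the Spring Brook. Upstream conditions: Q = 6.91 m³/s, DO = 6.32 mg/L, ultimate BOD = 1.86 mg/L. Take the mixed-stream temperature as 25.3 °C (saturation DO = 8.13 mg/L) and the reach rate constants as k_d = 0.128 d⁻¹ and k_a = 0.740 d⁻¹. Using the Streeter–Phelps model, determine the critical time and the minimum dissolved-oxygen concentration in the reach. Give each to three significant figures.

Mixed DO = (6.91×6.32 + 1.84×1.49)/(6.91+1.84) = 46.41/8.750 = 5.304 mg/L.
Mixed L₀ = (6.91×1.86 + 1.84×165)/(8.750) = 316.5/8.750 = 36.17 mg/L.
Initial deficit D₀ = C_s − DO₀ = 8.13 − 5.304 = 2.826 mg/L.
t_c = (1/0.6120) ln[(0.740/0.128)(1 − 2.826×0.6120/(0.128×36.17))] = 1.634 × ln(3.622) = 2.103 d.
D_c = (0.128/0.740) × 36.17 × e^(−0.128×2.103) = 0.1730 × 36.17 × 0.7640 = 4.780 mg/L.
Minimum DO = 8.13 − 4.780 = 3.350 mg/L.

t_c ≈ 2.10 d; minimum DO ≈ 3.35 mg/L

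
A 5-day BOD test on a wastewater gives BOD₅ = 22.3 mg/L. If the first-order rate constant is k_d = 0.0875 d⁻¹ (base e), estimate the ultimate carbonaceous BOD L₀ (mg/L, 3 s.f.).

L₀ ≈ 62.9 mg/L

BOD₅ = L₀(1 − e^(−5k_d)) ⇒ L₀ = BOD₅ / (1 − e^(−5×0.0875))
= 22.3 / (1 − 0.6456) = 22.3 / 0.3544 = 62.93 mg/L.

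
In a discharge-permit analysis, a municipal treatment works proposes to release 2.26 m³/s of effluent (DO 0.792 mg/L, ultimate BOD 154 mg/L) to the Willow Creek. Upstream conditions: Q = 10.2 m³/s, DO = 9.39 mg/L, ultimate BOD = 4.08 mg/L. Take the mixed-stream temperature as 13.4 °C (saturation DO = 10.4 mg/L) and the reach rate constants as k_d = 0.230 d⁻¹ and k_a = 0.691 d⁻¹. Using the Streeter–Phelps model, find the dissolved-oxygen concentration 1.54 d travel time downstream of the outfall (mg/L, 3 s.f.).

DO ≈ 3.95 mg/L

Mixed DO = (10.2×9.39 + 2.26×0.792)/(10.2+2.26) = 97.57/12.46 = 7.830 mg/L.
Mixed L₀ = (10.2×4.08 + 2.26×154)/(12.46) = 389.7/12.46 = 31.27 mg/L.
Initial deficit D₀ = C_s − DO₀ = 10.4 − 7.830 = 2.570 mg/L.
D(1.54) = [0.230×31.27/(0.691−0.230)](e^(−0.230×1.54) − e^(−0.691×1.54)) + 2.570 e^(−0.691×1.54)
= 15.60 × (0.7017 − 0.3450) + 2.570 × 0.3450 = 6.452 mg/L.
DO = 10.4 − 6.452 = 3.948 mg/L.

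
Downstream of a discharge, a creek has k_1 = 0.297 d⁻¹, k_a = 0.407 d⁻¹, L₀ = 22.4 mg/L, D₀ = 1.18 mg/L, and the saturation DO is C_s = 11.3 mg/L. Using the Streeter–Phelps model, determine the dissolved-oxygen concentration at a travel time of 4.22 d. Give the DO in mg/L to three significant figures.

DO ≈ 4.67 mg/L

k_1 L₀/(k_a−k_1) = 0.297×22.4/(0.407−0.297) = 6.653/0.1100 = 60.48 mg/L.
e^(−k_1 t) = e^(−0.297×4.220) = 0.2855; e^(−k_a t) = e^(−0.407×4.220) = 0.1795.
D = 60.48 × (0.2855 − 0.1795) + 1.18 × 0.1795 = 6.413 + 0.2118 = 6.625 mg/L.
DO = C_s − D = 11.3 − 6.625 = 4.675 mg/L.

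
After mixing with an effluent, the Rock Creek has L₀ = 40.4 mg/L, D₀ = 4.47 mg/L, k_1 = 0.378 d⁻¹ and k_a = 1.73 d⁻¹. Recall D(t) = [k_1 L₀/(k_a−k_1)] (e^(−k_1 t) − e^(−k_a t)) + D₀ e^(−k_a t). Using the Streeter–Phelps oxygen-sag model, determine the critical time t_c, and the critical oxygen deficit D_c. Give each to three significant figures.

At the critical point dD/dt = 0, so k_1 L₀ e^(−k_1 t) = k_a D. Substituting D(t) from the Streeter–Phelps equation and solving for t gives
t_c = ln[(k_a/k_1)(1 − D₀(k_a−k_1)/(k_1 L₀))] / (k_a−k_1).
Here k_a−k_1 = 1.352 d⁻¹ and 1 − D₀(k_a−k_1)/(k_1 L₀) = 1 − 4.47×1.352/(0.378×40.4) = 0.6043, so
t_c = ln(4.577 × 0.6043) / 1.352 = 1.017 / 1.352 = 0.7524 d.
D_c = (k_1/k_a) L₀ e^(−k_1 t_c) = (0.378/1.73) × 40.4 × e^(−0.378×0.7524) = 0.2185 × 40.4 × 0.7525 = 6.642 mg/L.

t_c ≈ 0.752 d; D_c ≈ 6.64 mg/L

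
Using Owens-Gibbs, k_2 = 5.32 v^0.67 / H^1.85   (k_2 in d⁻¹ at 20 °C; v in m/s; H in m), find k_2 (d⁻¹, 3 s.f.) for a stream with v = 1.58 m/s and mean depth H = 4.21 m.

k_2 ≈ 0.506 d⁻¹

k_2 = 5.32 × 1.58^0.67 / 4.21^1.85 = 5.32 × 1.359 / 14.29 = 0.5059 d⁻¹.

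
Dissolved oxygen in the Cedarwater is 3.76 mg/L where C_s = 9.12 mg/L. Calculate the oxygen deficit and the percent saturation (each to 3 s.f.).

D = C_s − C = 9.12 − 3.76 = 5.36 mg/L.
% saturation = 3.76/9.12 × 100 = 41.2 %.

D ≈ 5.36 mg/L; 41.2 % saturation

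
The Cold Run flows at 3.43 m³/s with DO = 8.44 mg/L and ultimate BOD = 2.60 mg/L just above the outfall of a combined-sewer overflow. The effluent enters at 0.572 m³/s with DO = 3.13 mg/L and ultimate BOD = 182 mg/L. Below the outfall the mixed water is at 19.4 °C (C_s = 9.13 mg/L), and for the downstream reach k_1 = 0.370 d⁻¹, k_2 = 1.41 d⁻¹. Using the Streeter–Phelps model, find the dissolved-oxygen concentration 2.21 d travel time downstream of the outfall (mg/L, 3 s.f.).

DO ≈ 5.08 mg/L

Mixed DO = (3.43×8.44 + 0.572×3.13)/(3.43+0.572) = 30.74/4.002 = 7.681 mg/L.
Mixed L₀ = (3.43×2.60 + 0.572×182)/(4.002) = 113.0/4.002 = 28.24 mg/L.
Initial deficit D₀ = C_s − DO₀ = 9.13 − 7.681 = 1.449 mg/L.
D(2.21) = [0.370×28.24/(1.41−0.370)](e^(−0.370×2.21) − e^(−1.41×2.21)) + 1.449 e^(−1.41×2.21)
= 10.05 × (0.4414 − 0.04433) + 1.449 × 0.04433 = 4.054 mg/L.
DO = 9.13 − 4.054 = 5.076 mg/L.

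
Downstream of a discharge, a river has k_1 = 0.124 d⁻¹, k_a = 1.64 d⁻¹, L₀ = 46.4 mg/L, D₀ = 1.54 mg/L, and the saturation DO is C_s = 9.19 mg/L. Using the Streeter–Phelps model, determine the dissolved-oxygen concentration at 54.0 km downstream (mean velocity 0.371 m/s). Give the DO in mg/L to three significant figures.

Travel time t = x/v = 54.0 km / (0.371 m/s) = 54000 m / 0.371 m/s = 145600 s = 1.685 d.
k_1 L₀/(k_a−k_1) = 0.124×46.4/(1.64−0.124) = 5.754/1.516 = 3.795 mg/L.
e^(−k_1 t) = e^(−0.124×1.685) = 0.8115; e^(−k_a t) = e^(−1.64×1.685) = 0.06311.
D = 3.795 × (0.8115 − 0.06311) + 1.54 × 0.06311 = 2.840 + 0.09720 = 2.937 mg/L.
DO = C_s − D = 9.19 − 2.937 = 6.253 mg/L.

DO ≈ 6.25 mg/L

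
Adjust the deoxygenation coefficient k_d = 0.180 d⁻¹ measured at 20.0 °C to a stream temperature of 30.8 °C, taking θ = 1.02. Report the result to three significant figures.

k_d ≈ 0.223 d⁻¹

k_d(T₂) = k_d(T₁) · θ^(T₂−T₁) = 0.180 × 1.02^(30.8−20.0)
= 0.180 × 1.02^10.8 = 0.180 × 1.238 = 0.2229 d⁻¹.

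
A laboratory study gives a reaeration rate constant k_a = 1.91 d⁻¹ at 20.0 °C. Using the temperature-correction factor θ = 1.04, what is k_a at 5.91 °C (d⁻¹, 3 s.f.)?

k_a(T₂) = k_a(T₁) · θ^(T₂−T₁) = 1.91 × 1.04^(5.91−20.0)
= 1.91 × 1.04^-14.1 = 1.91 × 0.5754 = 1.099 d⁻¹.

k_a ≈ 1.10 d⁻¹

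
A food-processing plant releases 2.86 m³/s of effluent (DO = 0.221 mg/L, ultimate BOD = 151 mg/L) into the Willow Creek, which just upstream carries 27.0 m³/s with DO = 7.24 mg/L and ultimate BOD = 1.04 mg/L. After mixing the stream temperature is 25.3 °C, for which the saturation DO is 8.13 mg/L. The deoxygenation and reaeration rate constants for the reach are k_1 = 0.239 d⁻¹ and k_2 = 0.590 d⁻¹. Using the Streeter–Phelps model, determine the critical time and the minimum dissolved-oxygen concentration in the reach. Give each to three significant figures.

Mixed DO = (27.0×7.24 + 2.86×0.221)/(27.0+2.86) = 196.1/29.86 = 6.568 mg/L.
Mixed L₀ = (27.0×1.04 + 2.86×151)/(29.86) = 459.9/29.86 = 15.40 mg/L.
Initial deficit D₀ = C_s − DO₀ = 8.13 − 6.568 = 1.562 mg/L.
t_c = (1/0.3510) ln[(0.590/0.239)(1 − 1.562×0.3510/(0.239×15.40))] = 2.849 × ln(2.101) = 2.115 d.
D_c = (0.239/0.590) × 15.40 × e^(−0.239×2.115) = 0.4051 × 15.40 × 0.6032 = 3.764 mg/L.
Minimum DO = 8.13 − 3.764 = 4.366 mg/L.

t_c ≈ 2.12 d; minimum DO ≈ 4.37 mg/L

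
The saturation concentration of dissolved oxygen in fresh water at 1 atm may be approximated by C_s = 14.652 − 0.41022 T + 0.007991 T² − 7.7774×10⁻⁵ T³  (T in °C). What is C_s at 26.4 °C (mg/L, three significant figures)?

C_s ≈ 7.96 mg/L

C_s = 14.652 − 0.41022×26.4 + 0.007991×26.4² − 7.7774×10⁻⁵×26.4³ = 7.961 mg/L.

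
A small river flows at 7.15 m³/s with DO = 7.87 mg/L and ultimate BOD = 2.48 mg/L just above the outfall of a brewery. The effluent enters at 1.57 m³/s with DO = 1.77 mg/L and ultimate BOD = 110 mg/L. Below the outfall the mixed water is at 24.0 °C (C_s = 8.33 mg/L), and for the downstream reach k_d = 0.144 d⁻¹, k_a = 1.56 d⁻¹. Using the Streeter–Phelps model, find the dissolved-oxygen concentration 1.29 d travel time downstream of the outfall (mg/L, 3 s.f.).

DO ≈ 6.57 mg/L

Mixed DO = (7.15×7.87 + 1.57×1.77)/(7.15+1.57) = 59.05/8.720 = 6.772 mg/L.
Mixed L₀ = (7.15×2.48 + 1.57×110)/(8.720) = 190.4/8.720 = 21.84 mg/L.
Initial deficit D₀ = C_s − DO₀ = 8.33 − 6.772 = 1.558 mg/L.
D(1.29) = [0.144×21.84/(1.56−0.144)](e^(−0.144×1.29) − e^(−1.56×1.29)) + 1.558 e^(−1.56×1.29)
= 2.221 × (0.8305 − 0.1337) + 1.558 × 0.1337 = 1.756 mg/L.
DO = 8.33 − 1.756 = 6.574 mg/L.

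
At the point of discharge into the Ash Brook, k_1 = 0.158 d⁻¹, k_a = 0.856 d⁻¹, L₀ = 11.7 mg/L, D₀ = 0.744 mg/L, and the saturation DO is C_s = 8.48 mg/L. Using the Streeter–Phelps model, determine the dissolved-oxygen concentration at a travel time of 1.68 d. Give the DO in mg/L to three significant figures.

DO ≈ 6.90 mg/L

k_1 L₀/(k_a−k_1) = 0.158×11.7/(0.856−0.158) = 1.849/0.6980 = 2.648 mg/L.
e^(−k_1 t) = e^(−0.158×1.680) = 0.7669; e^(−k_a t) = e^(−0.856×1.680) = 0.2374.
D = 2.648 × (0.7669 − 0.2374) + 0.744 × 0.2374 = 1.402 + 0.1766 = 1.579 mg/L.
DO = C_s − D = 8.48 − 1.579 = 6.901 mg/L.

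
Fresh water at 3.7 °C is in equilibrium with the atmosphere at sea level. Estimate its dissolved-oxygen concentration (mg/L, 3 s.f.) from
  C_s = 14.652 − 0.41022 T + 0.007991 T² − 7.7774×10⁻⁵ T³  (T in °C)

C_s = 14.652 − 0.41022×3.7 + 0.007991×3.7² − 7.7774×10⁻⁵×3.7³ = 13.24 mg/L.

C_s ≈ 13.2 mg/L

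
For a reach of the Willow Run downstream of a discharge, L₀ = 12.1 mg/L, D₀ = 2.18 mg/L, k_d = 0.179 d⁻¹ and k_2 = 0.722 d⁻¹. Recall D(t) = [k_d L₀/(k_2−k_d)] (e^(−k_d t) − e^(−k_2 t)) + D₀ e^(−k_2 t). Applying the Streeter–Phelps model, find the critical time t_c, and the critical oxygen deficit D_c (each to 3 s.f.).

t_c = [1/(k_2−k_d)] ln[(k_2/k_d)(1 − D₀(k_2−k_d)/(k_d L₀))]
= [1/(0.722−0.179)] ln[(0.722/0.179)(1 − 2.18×0.5430/(0.179×12.1))]
= (1/0.5430) ln[4.034 × 0.4535] = 1.842 × ln(1.829) = 1.842 × 0.6038 = 1.112 d.
D_c = (k_d/k_2) L₀ e^(−k_d t_c) = (0.179/0.722) × 12.1 × e^(−0.179×1.112) = 0.2479 × 12.1 × 0.8195 = 2.458 mg/L.

t_c ≈ 1.11 d; D_c ≈ 2.46 mg/L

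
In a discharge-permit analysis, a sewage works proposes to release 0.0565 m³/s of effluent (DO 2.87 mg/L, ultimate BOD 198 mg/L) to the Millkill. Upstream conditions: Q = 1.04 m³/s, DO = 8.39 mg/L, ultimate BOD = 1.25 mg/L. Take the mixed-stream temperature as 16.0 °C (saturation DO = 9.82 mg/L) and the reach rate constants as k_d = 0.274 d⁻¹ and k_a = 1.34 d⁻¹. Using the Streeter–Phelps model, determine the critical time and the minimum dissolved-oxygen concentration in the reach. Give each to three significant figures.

Mixed DO = (1.04×8.39 + 0.0565×2.87)/(1.04+0.0565) = 8.888/1.097 = 8.106 mg/L.
Mixed L₀ = (1.04×1.25 + 0.0565×198)/(1.097) = 12.49/1.097 = 11.39 mg/L.
Initial deficit D₀ = C_s − DO₀ = 9.82 − 8.106 = 1.714 mg/L.
t_c = (1/1.066) ln[(1.34/0.274)(1 − 1.714×1.066/(0.274×11.39))] = 0.9381 × ln(2.026) = 0.6624 d.
D_c = (0.274/1.34) × 11.39 × e^(−0.274×0.6624) = 0.2045 × 11.39 × 0.8340 = 1.942 mg/L.
Minimum DO = 9.82 − 1.942 = 7.878 mg/L.

t_c ≈ 0.662 d; minimum DO ≈ 7.88 mg/L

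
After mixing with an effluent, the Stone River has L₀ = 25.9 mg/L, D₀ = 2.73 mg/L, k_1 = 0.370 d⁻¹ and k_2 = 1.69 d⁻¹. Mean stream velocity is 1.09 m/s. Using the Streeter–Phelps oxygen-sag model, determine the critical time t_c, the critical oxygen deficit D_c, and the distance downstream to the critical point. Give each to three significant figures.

t_c ≈ 0.793 d; D_c ≈ 4.23 mg/L; x_c ≈ 74.7 km

At the critical point dD/dt = 0, so k_1 L₀ e^(−k_1 t) = k_2 D. Substituting D(t) from the Streeter–Phelps equation and solving for t gives
t_c = ln[(k_2/k_1)(1 − D₀(k_2−k_1)/(k_1 L₀))] / (k_2−k_1).
Here k_2−k_1 = 1.320 d⁻¹ and 1 − D₀(k_2−k_1)/(k_1 L₀) = 1 − 2.73×1.320/(0.370×25.9) = 0.6240, so
t_c = ln(4.568 × 0.6240) / 1.320 = 1.047 / 1.320 = 0.7934 d.
D_c = (k_1/k_2) L₀ e^(−k_1 t_c) = (0.370/1.69) × 25.9 × e^(−0.370×0.7934) = 0.2189 × 25.9 × 0.7456 = 4.228 mg/L.
x_c = v t_c = 1.09 m/s × 0.7934 d × 86400 s/d = 74720 m ≈ 74.7 km.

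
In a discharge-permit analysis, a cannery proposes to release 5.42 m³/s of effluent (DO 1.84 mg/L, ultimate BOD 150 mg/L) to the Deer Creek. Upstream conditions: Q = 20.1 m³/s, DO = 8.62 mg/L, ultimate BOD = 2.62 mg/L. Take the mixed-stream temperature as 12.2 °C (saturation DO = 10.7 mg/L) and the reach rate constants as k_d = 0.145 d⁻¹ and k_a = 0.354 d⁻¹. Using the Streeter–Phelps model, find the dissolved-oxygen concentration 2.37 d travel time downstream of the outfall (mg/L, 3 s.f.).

Mixed DO = (20.1×8.62 + 5.42×1.84)/(20.1+5.42) = 183.2/25.52 = 7.180 mg/L.
Mixed L₀ = (20.1×2.62 + 5.42×150)/(25.52) = 865.7/25.52 = 33.92 mg/L.
Initial deficit D₀ = C_s − DO₀ = 10.7 − 7.180 = 3.520 mg/L.
D(2.37) = [0.145×33.92/(0.354−0.145)](e^(−0.145×2.37) − e^(−0.354×2.37)) + 3.520 e^(−0.354×2.37)
= 23.53 × (0.7092 − 0.4322) + 3.520 × 0.4322 = 8.041 mg/L.
DO = 10.7 − 8.041 = 2.659 mg/L.

DO ≈ 2.66 mg/L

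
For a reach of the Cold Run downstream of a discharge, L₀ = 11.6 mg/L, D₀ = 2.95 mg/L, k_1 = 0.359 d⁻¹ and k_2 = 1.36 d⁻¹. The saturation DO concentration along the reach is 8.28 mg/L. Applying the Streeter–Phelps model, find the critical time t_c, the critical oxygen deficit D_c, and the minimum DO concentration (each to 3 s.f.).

With k_2/k_1 = 3.788 and 1 − D₀(k_2−k_1)/(k_1 L₀) = 0.2909,
t_c = ln(3.788 × 0.2909) / (1.36 − 0.359) = ln(1.102) / 1.001 = 0.09716/1.001 = 0.09707 d.
L(t_c) = L₀ e^(−k_1 t_c) = 11.6 × 0.9658 = 11.20 mg/L, and at the critical point k_2 D_c = k_1 L, so D_c = (0.359/1.36) × 11.20 = 2.957 mg/L.
Minimum DO = C_s − D_c = 8.28 − 2.957 = 5.323 mg/L.

t_c ≈ 0.0971 d; D_c ≈ 2.96 mg/L; min DO ≈ 5.32 mg/L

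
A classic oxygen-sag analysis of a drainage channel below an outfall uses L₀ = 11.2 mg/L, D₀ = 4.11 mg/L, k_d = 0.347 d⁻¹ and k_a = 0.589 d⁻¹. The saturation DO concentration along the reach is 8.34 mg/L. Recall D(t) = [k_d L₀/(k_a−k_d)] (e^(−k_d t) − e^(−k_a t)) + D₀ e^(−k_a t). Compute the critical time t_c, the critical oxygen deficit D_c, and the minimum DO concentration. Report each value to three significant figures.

With k_a/k_d = 1.697 and 1 − D₀(k_a−k_d)/(k_d L₀) = 0.7441,
t_c = ln(1.697 × 0.7441) / (0.589 − 0.347) = ln(1.263) / 0.2420 = 0.2335/0.2420 = 0.9648 d.
L(t_c) = L₀ e^(−k_d t_c) = 11.2 × 0.7155 = 8.013 mg/L, and at the critical point k_a D_c = k_d L, so D_c = (0.347/0.589) × 8.013 = 4.721 mg/L.
Minimum DO = C_s − D_c = 8.34 − 4.721 = 3.619 mg/L.

t_c ≈ 0.965 d; D_c ≈ 4.72 mg/L; min DO ≈ 3.62 mg/L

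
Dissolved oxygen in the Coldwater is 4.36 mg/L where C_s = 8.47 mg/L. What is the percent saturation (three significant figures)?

51.5 % saturation

% saturation = C/C_s × 100 = 4.36/8.47 × 100 = 51.5 %.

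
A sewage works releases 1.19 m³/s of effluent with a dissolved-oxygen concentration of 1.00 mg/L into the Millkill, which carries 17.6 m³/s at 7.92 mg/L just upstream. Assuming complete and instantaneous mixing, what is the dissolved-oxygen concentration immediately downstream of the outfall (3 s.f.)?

7.48 mg/L

Flow-weighted mixing: C = (Q_r C_r + Q_w C_w)/(Q_r + Q_w)
= (17.6×7.92 + 1.19×1.00)/(17.6 + 1.19) = 140.6/18.79 = 7.482 mg/L.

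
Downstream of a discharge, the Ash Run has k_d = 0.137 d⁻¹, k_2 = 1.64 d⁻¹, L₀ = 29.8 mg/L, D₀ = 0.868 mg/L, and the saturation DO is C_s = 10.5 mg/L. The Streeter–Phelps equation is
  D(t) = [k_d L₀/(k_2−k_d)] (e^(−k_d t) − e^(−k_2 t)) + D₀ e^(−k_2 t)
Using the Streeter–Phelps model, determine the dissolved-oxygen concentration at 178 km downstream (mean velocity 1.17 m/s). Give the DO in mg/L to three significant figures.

Travel time t = x/v = 178 km / (1.17 m/s) = 178000 m / 1.17 m/s = 152100 s = 1.761 d.
k_d L₀/(k_2−k_d) = 0.137×29.8/(1.64−0.137) = 4.083/1.503 = 2.716 mg/L.
e^(−k_d t) = e^(−0.137×1.761) = 0.7857; e^(−k_2 t) = e^(−1.64×1.761) = 0.05570.
D = 2.716 × (0.7857 − 0.05570) + 0.868 × 0.05570 = 1.983 + 0.04835 = 2.031 mg/L.
DO = C_s − D = 10.5 − 2.031 = 8.469 mg/L.

DO ≈ 8.47 mg/L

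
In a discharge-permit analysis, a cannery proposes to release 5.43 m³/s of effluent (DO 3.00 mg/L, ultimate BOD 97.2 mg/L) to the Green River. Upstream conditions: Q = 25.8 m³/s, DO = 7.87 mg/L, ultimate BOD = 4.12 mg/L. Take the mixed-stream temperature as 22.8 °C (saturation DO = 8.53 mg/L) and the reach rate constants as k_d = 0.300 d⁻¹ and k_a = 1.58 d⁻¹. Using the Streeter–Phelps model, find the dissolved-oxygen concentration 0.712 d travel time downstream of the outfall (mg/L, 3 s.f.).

Mixed DO = (25.8×7.87 + 5.43×3.00)/(25.8+5.43) = 219.3/31.23 = 7.023 mg/L.
Mixed L₀ = (25.8×4.12 + 5.43×97.2)/(31.23) = 634.1/31.23 = 20.30 mg/L.
Initial deficit D₀ = C_s − DO₀ = 8.53 − 7.023 = 1.507 mg/L.
D(0.712) = [0.300×20.30/(1.58−0.300)](e^(−0.300×0.712) − e^(−1.58×0.712)) + 1.507 e^(−1.58×0.712)
= 4.759 × (0.8077 − 0.3247) + 1.507 × 0.3247 = 2.788 mg/L.
DO = 8.53 − 2.788 = 5.742 mg/L.

DO ≈ 5.74 mg/L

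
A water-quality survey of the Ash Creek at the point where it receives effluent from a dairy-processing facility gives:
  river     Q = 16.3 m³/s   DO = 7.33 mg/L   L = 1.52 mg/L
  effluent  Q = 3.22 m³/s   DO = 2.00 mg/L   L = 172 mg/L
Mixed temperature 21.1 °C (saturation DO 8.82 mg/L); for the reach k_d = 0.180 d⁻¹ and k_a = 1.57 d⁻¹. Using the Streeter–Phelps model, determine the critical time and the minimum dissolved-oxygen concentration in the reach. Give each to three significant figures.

Mixed DO = (16.3×7.33 + 3.22×2.00)/(16.3+3.22) = 125.9/19.52 = 6.451 mg/L.
Mixed L₀ = (16.3×1.52 + 3.22×172)/(19.52) = 578.6/19.52 = 29.64 mg/L.
Initial deficit D₀ = C_s − DO₀ = 8.82 − 6.451 = 2.369 mg/L.
t_c = (1/1.390) ln[(1.57/0.180)(1 − 2.369×1.390/(0.180×29.64))] = 0.7194 × ln(3.339) = 0.8673 d.
D_c = (0.180/1.57) × 29.64 × e^(−0.180×0.8673) = 0.1146 × 29.64 × 0.8555 = 2.907 mg/L.
Minimum DO = 8.82 − 2.907 = 5.913 mg/L.

t_c ≈ 0.867 d; minimum DO ≈ 5.91 mg/L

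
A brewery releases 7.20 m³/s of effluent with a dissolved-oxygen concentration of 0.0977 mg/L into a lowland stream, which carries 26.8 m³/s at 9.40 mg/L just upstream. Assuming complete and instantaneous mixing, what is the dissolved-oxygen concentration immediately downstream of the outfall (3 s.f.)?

Flow-weighted mixing: C = (Q_r C_r + Q_w C_w)/(Q_r + Q_w)
= (26.8×9.40 + 7.20×0.0977)/(26.8 + 7.20) = 252.6/34.00 = 7.430 mg/L.

7.43 mg/L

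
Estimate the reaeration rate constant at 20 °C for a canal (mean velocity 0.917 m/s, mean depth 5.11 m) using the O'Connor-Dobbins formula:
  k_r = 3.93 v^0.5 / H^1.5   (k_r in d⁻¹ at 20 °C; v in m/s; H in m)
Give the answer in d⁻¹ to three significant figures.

k_r ≈ 0.326 d⁻¹

k_r = 3.93 × 0.917^0.5 / 5.11^1.5 = 3.93 × 0.9576 / 11.55 = 0.3258 d⁻¹.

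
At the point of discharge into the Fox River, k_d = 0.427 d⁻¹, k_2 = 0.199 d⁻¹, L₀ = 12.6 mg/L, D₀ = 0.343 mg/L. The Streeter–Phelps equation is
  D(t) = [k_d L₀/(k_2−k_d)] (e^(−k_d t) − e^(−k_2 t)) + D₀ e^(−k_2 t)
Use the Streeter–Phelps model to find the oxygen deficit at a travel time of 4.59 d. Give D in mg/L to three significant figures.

D ≈ 6.28 mg/L

k_d L₀/(k_2−k_d) = 0.427×12.6/(0.199−0.427) = 5.380/-0.2280 = -23.60 mg/L.
e^(−k_d t) = e^(−0.427×4.590) = 0.1409; e^(−k_2 t) = e^(−0.199×4.590) = 0.4012.
D = -23.60 × (0.1409 − 0.4012) + 0.343 × 0.4012 = 6.142 + 0.1376 = 6.280 mg/L.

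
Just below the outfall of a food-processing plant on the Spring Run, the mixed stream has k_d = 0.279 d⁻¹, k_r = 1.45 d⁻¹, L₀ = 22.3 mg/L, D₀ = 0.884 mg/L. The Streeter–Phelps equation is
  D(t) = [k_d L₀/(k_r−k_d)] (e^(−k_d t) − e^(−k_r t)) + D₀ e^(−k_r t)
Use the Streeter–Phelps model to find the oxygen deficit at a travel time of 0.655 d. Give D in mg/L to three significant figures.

k_d L₀/(k_r−k_d) = 0.279×22.3/(1.45−0.279) = 6.222/1.171 = 5.313 mg/L.
e^(−k_d t) = e^(−0.279×0.6550) = 0.8330; e^(−k_r t) = e^(−1.45×0.6550) = 0.3868.
D = 5.313 × (0.8330 − 0.3868) + 0.884 × 0.3868 = 2.370 + 0.3420 = 2.712 mg/L.

D ≈ 2.71 mg/L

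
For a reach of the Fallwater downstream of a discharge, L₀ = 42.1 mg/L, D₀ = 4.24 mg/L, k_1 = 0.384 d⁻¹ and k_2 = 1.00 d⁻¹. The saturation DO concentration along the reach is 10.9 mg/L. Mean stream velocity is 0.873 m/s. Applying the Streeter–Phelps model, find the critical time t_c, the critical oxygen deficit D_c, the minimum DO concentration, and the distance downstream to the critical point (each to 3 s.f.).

With k_2/k_1 = 2.604 and 1 − D₀(k_2−k_1)/(k_1 L₀) = 0.8384,
t_c = ln(2.604 × 0.8384) / (1.00 − 0.384) = ln(2.183) / 0.6160 = 0.7809/0.6160 = 1.268 d.
L(t_c) = L₀ e^(−k_1 t_c) = 42.1 × 0.6146 = 25.87 mg/L, and at the critical point k_2 D_c = k_1 L, so D_c = (0.384/1.00) × 25.87 = 9.936 mg/L.
Minimum DO = C_s − D_c = 10.9 − 9.936 = 0.9642 mg/L.
x_c = v t_c = 0.873 m/s × 1.268 d × 86400 s/d = 95620 m ≈ 95.6 km.

t_c ≈ 1.27 d; D_c ≈ 9.94 mg/L; min DO ≈ 0.964 mg/L; x_c ≈ 95.6 km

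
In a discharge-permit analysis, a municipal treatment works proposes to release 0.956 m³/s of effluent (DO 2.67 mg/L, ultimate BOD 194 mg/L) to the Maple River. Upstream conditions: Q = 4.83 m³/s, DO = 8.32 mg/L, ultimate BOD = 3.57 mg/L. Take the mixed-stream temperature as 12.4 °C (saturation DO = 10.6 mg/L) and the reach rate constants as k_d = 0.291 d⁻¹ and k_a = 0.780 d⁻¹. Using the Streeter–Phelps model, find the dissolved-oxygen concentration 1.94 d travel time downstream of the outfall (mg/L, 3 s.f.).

Mixed DO = (4.83×8.32 + 0.956×2.67)/(4.83+0.956) = 42.74/5.786 = 7.386 mg/L.
Mixed L₀ = (4.83×3.57 + 0.956×194)/(5.786) = 202.7/5.786 = 35.03 mg/L.
Initial deficit D₀ = C_s − DO₀ = 10.6 − 7.386 = 3.214 mg/L.
D(1.94) = [0.291×35.03/(0.780−0.291)](e^(−0.291×1.94) − e^(−0.780×1.94)) + 3.214 e^(−0.780×1.94)
= 20.85 × (0.5686 − 0.2202) + 3.214 × 0.2202 = 7.972 mg/L.
DO = 10.6 − 7.972 = 2.628 mg/L.

DO ≈ 2.63 mg/L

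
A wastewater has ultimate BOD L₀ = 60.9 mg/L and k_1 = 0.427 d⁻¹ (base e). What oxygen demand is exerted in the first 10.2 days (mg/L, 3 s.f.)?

y_t = L₀(1 − e^(−k_1 t)) = 60.9 × (1 − e^(−0.427×10.2))
= 60.9 × (1 − 0.01284) = 60.9 × 0.9872 = 60.12 mg/L.

y ≈ 60.1 mg/L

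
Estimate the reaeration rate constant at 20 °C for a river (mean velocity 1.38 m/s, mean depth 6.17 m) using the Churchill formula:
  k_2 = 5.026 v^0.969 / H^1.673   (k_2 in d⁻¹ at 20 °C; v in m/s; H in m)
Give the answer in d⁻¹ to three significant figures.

k_2 ≈ 0.327 d⁻¹

k_2 = 5.026 × 1.38^0.969 / 6.17^1.673 = 5.026 × 1.366 / 21.00 = 0.3271 d⁻¹.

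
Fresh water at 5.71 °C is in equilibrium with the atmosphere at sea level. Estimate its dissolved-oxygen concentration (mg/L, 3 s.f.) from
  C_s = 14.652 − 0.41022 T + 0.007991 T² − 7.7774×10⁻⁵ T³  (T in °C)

C_s = 14.652 − 0.41022×5.71 + 0.007991×5.71² − 7.7774×10⁻⁵×5.71³ = 12.56 mg/L.

C_s ≈ 12.6 mg/L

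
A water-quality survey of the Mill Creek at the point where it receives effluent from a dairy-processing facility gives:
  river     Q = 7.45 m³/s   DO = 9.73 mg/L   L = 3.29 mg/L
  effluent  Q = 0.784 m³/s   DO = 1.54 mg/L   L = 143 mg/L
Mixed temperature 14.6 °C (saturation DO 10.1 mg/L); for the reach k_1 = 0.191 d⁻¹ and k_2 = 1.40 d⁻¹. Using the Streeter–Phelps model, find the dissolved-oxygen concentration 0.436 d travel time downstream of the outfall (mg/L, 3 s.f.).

Mixed DO = (7.45×9.73 + 0.784×1.54)/(7.45+0.784) = 73.70/8.234 = 8.950 mg/L.
Mixed L₀ = (7.45×3.29 + 0.784×143)/(8.234) = 136.6/8.234 = 16.59 mg/L.
Initial deficit D₀ = C_s − DO₀ = 10.1 − 8.950 = 1.150 mg/L.
D(0.436) = [0.191×16.59/(1.40−0.191)](e^(−0.191×0.436) − e^(−1.40×0.436)) + 1.150 e^(−1.40×0.436)
= 2.621 × (0.9201 − 0.5431) + 1.150 × 0.5431 = 1.613 mg/L.
DO = 10.1 − 1.613 = 8.487 mg/L.

DO ≈ 8.49 mg/L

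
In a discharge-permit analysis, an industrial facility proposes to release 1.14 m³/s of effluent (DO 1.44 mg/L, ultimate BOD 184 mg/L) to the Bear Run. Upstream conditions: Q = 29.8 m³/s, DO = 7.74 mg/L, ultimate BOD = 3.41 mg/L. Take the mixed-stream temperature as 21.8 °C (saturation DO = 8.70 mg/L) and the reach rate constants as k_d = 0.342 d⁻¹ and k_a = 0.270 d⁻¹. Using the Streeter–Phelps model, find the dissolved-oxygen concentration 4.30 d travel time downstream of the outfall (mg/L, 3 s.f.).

Mixed DO = (29.8×7.74 + 1.14×1.44)/(29.8+1.14) = 232.3/30.94 = 7.508 mg/L.
Mixed L₀ = (29.8×3.41 + 1.14×184)/(30.94) = 311.4/30.94 = 10.06 mg/L.
Initial deficit D₀ = C_s − DO₀ = 8.70 − 7.508 = 1.192 mg/L.
D(4.30) = [0.342×10.06/(0.270−0.342)](e^(−0.342×4.30) − e^(−0.270×4.30)) + 1.192 e^(−0.270×4.30)
= -47.80 × (0.2298 − 0.3132) + 1.192 × 0.3132 = 4.359 mg/L.
DO = 8.70 − 4.359 = 4.341 mg/L.

DO ≈ 4.34 mg/L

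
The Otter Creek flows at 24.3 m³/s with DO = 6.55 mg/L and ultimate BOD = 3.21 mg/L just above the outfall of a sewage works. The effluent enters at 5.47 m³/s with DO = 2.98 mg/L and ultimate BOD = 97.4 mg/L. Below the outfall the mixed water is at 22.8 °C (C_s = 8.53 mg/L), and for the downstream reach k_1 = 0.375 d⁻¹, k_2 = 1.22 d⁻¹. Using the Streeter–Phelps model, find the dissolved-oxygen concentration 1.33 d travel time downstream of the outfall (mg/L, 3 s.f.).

Mixed DO = (24.3×6.55 + 5.47×2.98)/(24.3+5.47) = 175.5/29.77 = 5.894 mg/L.
Mixed L₀ = (24.3×3.21 + 5.47×97.4)/(29.77) = 610.8/29.77 = 20.52 mg/L.
Initial deficit D₀ = C_s − DO₀ = 8.53 − 5.894 = 2.636 mg/L.
D(1.33) = [0.375×20.52/(1.22−0.375)](e^(−0.375×1.33) − e^(−1.22×1.33)) + 2.636 e^(−1.22×1.33)
= 9.105 × (0.6073 − 0.1974) + 2.636 × 0.1974 = 4.252 mg/L.
DO = 8.53 − 4.252 = 4.278 mg/L.

DO ≈ 4.28 mg/L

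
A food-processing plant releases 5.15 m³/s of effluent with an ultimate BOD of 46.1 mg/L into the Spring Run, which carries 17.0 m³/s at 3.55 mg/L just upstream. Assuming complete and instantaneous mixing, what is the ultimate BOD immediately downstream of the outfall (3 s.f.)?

Flow-weighted mixing: C = (Q_r C_r + Q_w C_w)/(Q_r + Q_w)
= (17.0×3.55 + 5.15×46.1)/(17.0 + 5.15) = 297.8/22.15 = 13.44 mg/L.

13.4 mg/L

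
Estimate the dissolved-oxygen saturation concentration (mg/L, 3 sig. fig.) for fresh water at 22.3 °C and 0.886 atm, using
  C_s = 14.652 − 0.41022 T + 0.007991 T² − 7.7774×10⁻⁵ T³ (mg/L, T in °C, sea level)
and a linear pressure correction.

C_s ≈ 7.63 mg/L

At sea level: C_s = 14.652 − 0.41022×22.3 + 0.007991×22.3² − 7.7774×10⁻⁵×22.3³ = 8.615 mg/L.
Pressure correction: C_s' = 8.615 × 0.886 = 7.633 mg/L.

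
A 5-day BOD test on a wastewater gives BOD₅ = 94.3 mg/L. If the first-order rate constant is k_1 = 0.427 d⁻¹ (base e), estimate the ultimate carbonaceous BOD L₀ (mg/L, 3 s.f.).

L₀ ≈ 107 mg/L

BOD₅ = L₀(1 − e^(−5k_1)) ⇒ L₀ = BOD₅ / (1 − e^(−5×0.427))
= 94.3 / (1 − 0.1182) = 94.3 / 0.8818 = 106.9 mg/L.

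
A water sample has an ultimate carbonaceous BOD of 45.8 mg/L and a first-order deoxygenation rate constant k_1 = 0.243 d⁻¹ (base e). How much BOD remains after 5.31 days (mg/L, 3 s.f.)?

L_t = L₀ e^(−k_1 t) = 45.8 × e^(−0.243×5.31) = 45.8 × 0.2752 = 12.60 mg/L.

L ≈ 12.6 mg/L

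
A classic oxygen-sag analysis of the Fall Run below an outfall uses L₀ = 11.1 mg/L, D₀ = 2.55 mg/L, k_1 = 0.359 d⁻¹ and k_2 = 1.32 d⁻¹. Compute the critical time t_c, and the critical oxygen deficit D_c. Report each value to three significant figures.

t_c ≈ 0.362 d; D_c ≈ 2.65 mg/L

At the critical point dD/dt = 0, so k_1 L₀ e^(−k_1 t) = k_2 D. Substituting D(t) from the Streeter–Phelps equation and solving for t gives
t_c = ln[(k_2/k_1)(1 − D₀(k_2−k_1)/(k_1 L₀))] / (k_2−k_1).
Here k_2−k_1 = 0.9610 d⁻¹ and 1 − D₀(k_2−k_1)/(k_1 L₀) = 1 − 2.55×0.9610/(0.359×11.1) = 0.3850, so
t_c = ln(3.677 × 0.3850) / 0.9610 = 0.3477 / 0.9610 = 0.3618 d.
L(t_c) = L₀ e^(−k_1 t_c) = 11.1 × 0.8782 = 9.748 mg/L, and at the critical point k_2 D_c = k_1 L, so D_c = (0.359/1.32) × 9.748 = 2.651 mg/L.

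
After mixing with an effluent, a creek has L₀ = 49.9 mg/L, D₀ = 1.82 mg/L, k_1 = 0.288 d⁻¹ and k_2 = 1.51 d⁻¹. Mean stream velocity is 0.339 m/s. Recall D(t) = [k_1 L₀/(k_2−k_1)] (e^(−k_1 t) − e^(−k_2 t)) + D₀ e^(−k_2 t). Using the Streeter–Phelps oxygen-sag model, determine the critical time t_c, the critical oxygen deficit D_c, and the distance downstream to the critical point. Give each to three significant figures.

t_c ≈ 1.22 d; D_c ≈ 6.70 mg/L; x_c ≈ 35.7 km

At the critical point dD/dt = 0, so k_1 L₀ e^(−k_1 t) = k_2 D. Substituting D(t) from the Streeter–Phelps equation and solving for t gives
t_c = ln[(k_2/k_1)(1 − D₀(k_2−k_1)/(k_1 L₀))] / (k_2−k_1).
Here k_2−k_1 = 1.222 d⁻¹ and 1 − D₀(k_2−k_1)/(k_1 L₀) = 1 − 1.82×1.222/(0.288×49.9) = 0.8452, so
t_c = ln(5.243 × 0.8452) / 1.222 = 1.489 / 1.222 = 1.218 d.
D_c = (k_1/k_2) L₀ e^(−k_1 t_c) = (0.288/1.51) × 49.9 × e^(−0.288×1.218) = 0.1907 × 49.9 × 0.7041 = 6.701 mg/L.
x_c = v t_c = 0.339 m/s × 1.218 d × 86400 s/d = 35680 m ≈ 35.7 km.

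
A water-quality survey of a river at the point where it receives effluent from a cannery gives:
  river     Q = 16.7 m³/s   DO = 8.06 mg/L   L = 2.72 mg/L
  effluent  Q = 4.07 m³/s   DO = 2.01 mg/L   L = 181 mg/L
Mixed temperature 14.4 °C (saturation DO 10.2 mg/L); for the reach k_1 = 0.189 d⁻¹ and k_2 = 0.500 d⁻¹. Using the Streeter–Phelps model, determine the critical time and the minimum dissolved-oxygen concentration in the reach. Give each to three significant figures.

t_c ≈ 2.62 d; minimum DO ≈ 1.53 mg/L

Mixed DO = (16.7×8.06 + 4.07×2.01)/(16.7+4.07) = 142.8/20.77 = 6.874 mg/L.
Mixed L₀ = (16.7×2.72 + 4.07×181)/(20.77) = 782.1/20.77 = 37.65 mg/L.
Initial deficit D₀ = C_s − DO₀ = 10.2 − 6.874 = 3.326 mg/L.
t_c = (1/0.3110) ln[(0.500/0.189)(1 − 3.326×0.3110/(0.189×37.65))] = 3.215 × ln(2.261) = 2.623 d.
D_c = (0.189/0.500) × 37.65 × e^(−0.189×2.623) = 0.3780 × 37.65 × 0.6091 = 8.670 mg/L.
Minimum DO = 10.2 − 8.670 = 1.530 mg/L.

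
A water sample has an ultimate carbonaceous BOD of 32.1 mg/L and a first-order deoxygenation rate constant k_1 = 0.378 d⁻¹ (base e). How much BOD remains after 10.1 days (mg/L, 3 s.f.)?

L_t = L₀ e^(−k_1 t) = 32.1 × e^(−0.378×10.1) = 32.1 × 0.02198 = 0.7054 mg/L.

L ≈ 0.705 mg/L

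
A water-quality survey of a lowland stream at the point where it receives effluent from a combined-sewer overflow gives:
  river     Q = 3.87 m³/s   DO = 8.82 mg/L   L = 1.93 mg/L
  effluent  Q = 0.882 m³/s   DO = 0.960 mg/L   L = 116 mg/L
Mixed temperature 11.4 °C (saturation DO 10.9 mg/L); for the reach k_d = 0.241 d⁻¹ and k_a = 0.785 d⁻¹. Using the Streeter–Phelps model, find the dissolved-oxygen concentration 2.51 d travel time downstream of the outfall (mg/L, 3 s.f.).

DO ≈ 6.24 mg/L

Mixed DO = (3.87×8.82 + 0.882×0.960)/(3.87+0.882) = 34.98/4.752 = 7.361 mg/L.
Mixed L₀ = (3.87×1.93 + 0.882×116)/(4.752) = 109.8/4.752 = 23.10 mg/L.
Initial deficit D₀ = C_s − DO₀ = 10.9 − 7.361 = 3.539 mg/L.
D(2.51) = [0.241×23.10/(0.785−0.241)](e^(−0.241×2.51) − e^(−0.785×2.51)) + 3.539 e^(−0.785×2.51)
= 10.23 × (0.5461 − 0.1394) + 3.539 × 0.1394 = 4.656 mg/L.
DO = 10.9 − 4.656 = 6.244 mg/L.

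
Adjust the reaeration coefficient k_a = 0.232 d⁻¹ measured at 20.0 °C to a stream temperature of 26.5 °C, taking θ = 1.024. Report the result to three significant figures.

k_a ≈ 0.271 d⁻¹

k_a(T₂) = k_a(T₁) · θ^(T₂−T₁) = 0.232 × 1.024^(26.5−20.0)
= 0.232 × 1.024^6.50 = 0.232 × 1.167 = 0.2707 d⁻¹.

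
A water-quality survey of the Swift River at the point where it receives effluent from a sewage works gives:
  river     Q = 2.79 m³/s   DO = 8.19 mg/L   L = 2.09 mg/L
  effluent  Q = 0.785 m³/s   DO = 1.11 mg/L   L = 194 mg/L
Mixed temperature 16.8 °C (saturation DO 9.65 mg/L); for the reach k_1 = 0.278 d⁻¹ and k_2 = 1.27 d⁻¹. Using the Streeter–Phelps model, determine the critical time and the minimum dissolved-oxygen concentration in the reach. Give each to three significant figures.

t_c ≈ 1.25 d; minimum DO ≈ 2.81 mg/L

Mixed DO = (2.79×8.19 + 0.785×1.11)/(2.79+0.785) = 23.72/3.575 = 6.635 mg/L.
Mixed L₀ = (2.79×2.09 + 0.785×194)/(3.575) = 158.1/3.575 = 44.23 mg/L.
Initial deficit D₀ = C_s − DO₀ = 9.65 − 6.635 = 3.015 mg/L.
t_c = (1/0.9920) ln[(1.27/0.278)(1 − 3.015×0.9920/(0.278×44.23))] = 1.008 × ln(3.457) = 1.250 d.
D_c = (0.278/1.27) × 44.23 × e^(−0.278×1.250) = 0.2189 × 44.23 × 0.7064 = 6.839 mg/L.
Minimum DO = 9.65 − 6.839 = 2.811 mg/L.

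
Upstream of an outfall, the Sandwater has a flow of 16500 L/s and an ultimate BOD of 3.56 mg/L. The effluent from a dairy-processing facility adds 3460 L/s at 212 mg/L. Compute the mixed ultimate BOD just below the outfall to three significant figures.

39.7 mg/L

Flow-weighted mixing: C = (Q_r C_r + Q_w C_w)/(Q_r + Q_w)
= (16500×3.56 + 3460×212)/(16500 + 3460) = 792300/19960 = 39.69 mg/L.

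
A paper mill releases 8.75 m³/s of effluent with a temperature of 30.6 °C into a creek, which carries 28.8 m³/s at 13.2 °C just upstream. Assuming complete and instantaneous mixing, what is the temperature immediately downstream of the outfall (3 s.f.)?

Flow-weighted mixing: C = (Q_r C_r + Q_w C_w)/(Q_r + Q_w)
= (28.8×13.2 + 8.75×30.6)/(28.8 + 8.75) = 647.9/37.55 = 17.25 °C.

17.3 °C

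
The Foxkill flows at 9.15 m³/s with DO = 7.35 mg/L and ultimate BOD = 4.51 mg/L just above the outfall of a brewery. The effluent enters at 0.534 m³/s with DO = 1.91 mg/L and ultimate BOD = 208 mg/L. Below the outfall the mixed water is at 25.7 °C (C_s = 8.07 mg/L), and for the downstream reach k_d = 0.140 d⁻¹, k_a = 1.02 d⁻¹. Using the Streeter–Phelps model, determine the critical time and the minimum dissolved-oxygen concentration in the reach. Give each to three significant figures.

t_c ≈ 1.66 d; minimum DO ≈ 6.36 mg/L

Mixed DO = (9.15×7.35 + 0.534×1.91)/(9.15+0.534) = 68.27/9.684 = 7.050 mg/L.
Mixed L₀ = (9.15×4.51 + 0.534×208)/(9.684) = 152.3/9.684 = 15.73 mg/L.
Initial deficit D₀ = C_s − DO₀ = 8.07 − 7.050 = 1.020 mg/L.
t_c = (1/0.8800) ln[(1.02/0.140)(1 − 1.020×0.8800/(0.140×15.73))] = 1.136 × ln(4.316) = 1.662 d.
D_c = (0.140/1.02) × 15.73 × e^(−0.140×1.662) = 0.1373 × 15.73 × 0.7924 = 1.711 mg/L.
Minimum DO = 8.07 − 1.711 = 6.359 mg/L.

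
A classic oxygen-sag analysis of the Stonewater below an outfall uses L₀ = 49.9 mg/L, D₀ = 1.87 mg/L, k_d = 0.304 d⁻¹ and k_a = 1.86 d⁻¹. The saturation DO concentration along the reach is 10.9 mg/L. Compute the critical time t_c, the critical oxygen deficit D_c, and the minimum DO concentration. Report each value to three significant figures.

t_c = [1/(k_a−k_d)] ln[(k_a/k_d)(1 − D₀(k_a−k_d)/(k_d L₀))]
= [1/(1.86−0.304)] ln[(1.86/0.304)(1 − 1.87×1.556/(0.304×49.9))]
= (1/1.556) ln[6.118 × 0.8082] = 0.6427 × ln(4.945) = 0.6427 × 1.598 = 1.027 d.
L(t_c) = L₀ e^(−k_d t_c) = 49.9 × 0.7318 = 36.52 mg/L, and at the critical point k_a D_c = k_d L, so D_c = (0.304/1.86) × 36.52 = 5.968 mg/L.
Minimum DO = C_s − D_c = 10.9 − 5.968 = 4.932 mg/L.

t_c ≈ 1.03 d; D_c ≈ 5.97 mg/L; min DO ≈ 4.93 mg/L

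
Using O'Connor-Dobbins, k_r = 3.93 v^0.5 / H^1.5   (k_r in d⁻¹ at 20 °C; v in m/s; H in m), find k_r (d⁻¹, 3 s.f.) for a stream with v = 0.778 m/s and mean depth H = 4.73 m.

k_r ≈ 0.337 d⁻¹

k_r = 3.93 × 0.778^0.5 / 4.73^1.5 = 3.93 × 0.8820 / 10.29 = 0.3370 d⁻¹.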